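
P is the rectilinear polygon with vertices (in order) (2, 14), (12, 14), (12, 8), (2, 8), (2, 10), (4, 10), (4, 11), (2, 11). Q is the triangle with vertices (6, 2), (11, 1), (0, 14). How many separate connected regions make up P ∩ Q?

2

P ∩ Q splits into 2 disjoint pieces (area 3.4615, area 0.1713).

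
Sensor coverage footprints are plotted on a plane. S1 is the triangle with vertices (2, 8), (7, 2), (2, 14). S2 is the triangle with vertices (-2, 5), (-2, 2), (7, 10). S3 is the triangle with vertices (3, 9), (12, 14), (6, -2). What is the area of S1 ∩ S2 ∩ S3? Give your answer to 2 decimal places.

1.03

The intersection is the polygon with vertices (4.293,8.496), (4.568,7.838), (3.561,6.943), (3.289,7.939).
By the shoelace formula its area is 1.03.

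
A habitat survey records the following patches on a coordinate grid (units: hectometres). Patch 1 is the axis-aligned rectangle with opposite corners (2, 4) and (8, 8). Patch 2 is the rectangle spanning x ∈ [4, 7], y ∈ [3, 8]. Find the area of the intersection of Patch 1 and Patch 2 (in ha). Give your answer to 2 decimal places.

|Patch 1∩Patch 2|: x∈[4,7], y∈[4,8] → 3·4 = 12.

12.00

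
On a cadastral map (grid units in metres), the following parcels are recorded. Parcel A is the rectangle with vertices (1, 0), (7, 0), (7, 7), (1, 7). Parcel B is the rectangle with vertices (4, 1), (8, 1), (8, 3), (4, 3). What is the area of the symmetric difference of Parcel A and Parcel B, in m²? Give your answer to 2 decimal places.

38.00

|Parcel A∩Parcel B|: x∈[4,7], y∈[1,3] → 3·2 = 6.
|Parcel A △ Parcel B| = |Parcel A| + |Parcel B| − 2·|Parcel A∩Parcel B| = 42 + 8 − 12 = 38.00.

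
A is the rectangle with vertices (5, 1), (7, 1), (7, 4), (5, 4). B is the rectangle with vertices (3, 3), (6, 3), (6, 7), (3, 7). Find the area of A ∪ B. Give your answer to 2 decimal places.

17.00

By inclusion–exclusion:
Individual areas: |A| = 6, |B| = 12.
|A∩B|: x∈[5,6], y∈[3,4] → 1·1 = 1.
|A ∪ B| = 18 − 1 = 17.00.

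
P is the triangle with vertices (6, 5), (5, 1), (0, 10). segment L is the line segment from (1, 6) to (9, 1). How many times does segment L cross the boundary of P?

2

The segment meets the boundary at (5.541,3.162), (2.872,4.83).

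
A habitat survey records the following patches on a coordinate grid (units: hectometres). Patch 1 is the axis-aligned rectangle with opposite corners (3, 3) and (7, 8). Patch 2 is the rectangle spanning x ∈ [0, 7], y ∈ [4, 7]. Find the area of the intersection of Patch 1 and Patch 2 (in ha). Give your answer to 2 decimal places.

12.00

|Patch 1∩Patch 2|: x∈[3,7], y∈[4,7] → 4·3 = 12.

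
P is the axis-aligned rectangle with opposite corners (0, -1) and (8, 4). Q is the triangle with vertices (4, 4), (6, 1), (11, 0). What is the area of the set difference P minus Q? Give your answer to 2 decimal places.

35.17

|P| = 40, |P∩Q| = 4.8286.
|P ∖ Q| = |P| − |P∩Q| = 40 − 4.8286 = 35.17.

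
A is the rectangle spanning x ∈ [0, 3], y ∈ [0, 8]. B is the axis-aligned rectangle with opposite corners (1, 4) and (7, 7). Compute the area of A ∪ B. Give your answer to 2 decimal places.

36.00

By inclusion–exclusion:
Individual areas: |A| = 24, |B| = 18.
|A∩B|: x∈[1,3], y∈[4,7] → 2·3 = 6.
|A ∪ B| = 42 − 6 = 36.00.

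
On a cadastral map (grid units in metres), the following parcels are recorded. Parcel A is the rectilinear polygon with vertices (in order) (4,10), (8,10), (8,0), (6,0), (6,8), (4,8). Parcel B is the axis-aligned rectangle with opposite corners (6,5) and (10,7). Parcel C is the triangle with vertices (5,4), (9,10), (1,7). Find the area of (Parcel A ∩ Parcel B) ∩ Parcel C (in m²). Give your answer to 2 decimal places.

The region (Parcel A ∩ Parcel B) ∩ Parcel C is the polygon with vertices (6,7), (7,7), (6,5.5).
By the shoelace formula its area is 0.75.

0.75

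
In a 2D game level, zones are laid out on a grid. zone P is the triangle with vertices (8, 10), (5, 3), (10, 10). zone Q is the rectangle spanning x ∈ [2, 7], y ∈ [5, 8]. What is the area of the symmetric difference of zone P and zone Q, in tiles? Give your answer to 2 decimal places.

19.41

|zone P| = 7, |zone Q| = 15, |zone P∩zone Q| = 1.2952.
|zone P △ zone Q| = |zone P| + |zone Q| − 2·|zone P∩zone Q| = 7 + 15 − 2.5905 = 19.41.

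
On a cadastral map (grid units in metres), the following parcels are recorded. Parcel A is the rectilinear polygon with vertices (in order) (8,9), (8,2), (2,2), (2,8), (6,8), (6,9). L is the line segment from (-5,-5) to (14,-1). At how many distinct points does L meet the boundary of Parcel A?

The segment lies entirely outside Parcel A and never meets its boundary.

0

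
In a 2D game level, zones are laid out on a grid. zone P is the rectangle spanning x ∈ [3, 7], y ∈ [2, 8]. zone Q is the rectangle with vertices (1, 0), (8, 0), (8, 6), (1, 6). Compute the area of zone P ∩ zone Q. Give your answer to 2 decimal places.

|zone P∩zone Q|: x∈[3,7], y∈[2,6] → 4·4 = 16.

16.00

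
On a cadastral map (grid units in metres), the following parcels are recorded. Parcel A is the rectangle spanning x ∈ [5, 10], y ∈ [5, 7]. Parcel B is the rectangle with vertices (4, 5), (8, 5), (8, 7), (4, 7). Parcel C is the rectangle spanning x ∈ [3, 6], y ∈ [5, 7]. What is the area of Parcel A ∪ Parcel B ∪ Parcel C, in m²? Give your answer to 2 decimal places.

14.00

By inclusion–exclusion:
Individual areas: |Parcel A| = 10, |Parcel B| = 8, |Parcel C| = 6.
|Parcel A∩Parcel B|: x∈[5,8], y∈[5,7] → 3·2 = 6.
|Parcel A∩Parcel C|: x∈[5,6], y∈[5,7] → 1·2 = 2.
|Parcel B∩Parcel C|: x∈[4,6], y∈[5,7] → 2·2 = 4.
|Parcel A∩Parcel B∩Parcel C| = 2.
|Parcel A ∪ Parcel B ∪ Parcel C| = 24 − 12 + 2 = 14.00.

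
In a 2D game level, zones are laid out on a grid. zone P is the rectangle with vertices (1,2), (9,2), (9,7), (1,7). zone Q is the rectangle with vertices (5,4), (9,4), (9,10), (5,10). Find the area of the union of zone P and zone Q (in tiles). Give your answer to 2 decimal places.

52.00

By inclusion–exclusion:
Individual areas: |zone P| = 40, |zone Q| = 24.
|zone P∩zone Q|: x∈[5,9], y∈[4,7] → 4·3 = 12.
|zone P ∪ zone Q| = 64 − 12 = 52.00.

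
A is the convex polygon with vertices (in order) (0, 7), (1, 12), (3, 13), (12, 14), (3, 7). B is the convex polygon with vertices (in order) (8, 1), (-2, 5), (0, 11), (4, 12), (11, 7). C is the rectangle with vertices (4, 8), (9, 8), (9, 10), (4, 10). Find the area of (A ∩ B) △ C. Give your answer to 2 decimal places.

25.62

|A ∩ B| = 21.9009.
|(A ∩ B) ∩ C| = 3.1422.
|(A ∩ B) △ C| = 21.9009 + 10 − 6.2845 = 25.62.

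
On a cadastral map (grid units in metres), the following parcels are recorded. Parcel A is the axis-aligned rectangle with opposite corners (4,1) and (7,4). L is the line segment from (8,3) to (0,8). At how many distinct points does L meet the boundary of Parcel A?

The segment meets the boundary at (6.4,4), (7,3.625).

2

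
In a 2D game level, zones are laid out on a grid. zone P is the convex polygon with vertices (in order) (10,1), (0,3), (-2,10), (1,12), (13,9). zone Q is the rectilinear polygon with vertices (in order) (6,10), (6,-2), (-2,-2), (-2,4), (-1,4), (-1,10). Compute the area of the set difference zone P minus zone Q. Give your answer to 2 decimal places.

60.15

|zone P| = 111, |zone P∩zone Q| = 50.85.
|zone P ∖ zone Q| = |zone P| − |zone P∩zone Q| = 111 − 50.85 = 60.15.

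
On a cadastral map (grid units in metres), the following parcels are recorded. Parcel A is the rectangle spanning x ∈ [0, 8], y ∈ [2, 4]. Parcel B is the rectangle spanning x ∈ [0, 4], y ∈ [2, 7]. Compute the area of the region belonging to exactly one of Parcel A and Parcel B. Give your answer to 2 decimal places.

|Parcel A∩Parcel B|: x∈[0,4], y∈[2,4] → 4·2 = 8.
|Parcel A △ Parcel B| = |Parcel A| + |Parcel B| − 2·|Parcel A∩Parcel B| = 16 + 20 − 16 = 20.00.

20.00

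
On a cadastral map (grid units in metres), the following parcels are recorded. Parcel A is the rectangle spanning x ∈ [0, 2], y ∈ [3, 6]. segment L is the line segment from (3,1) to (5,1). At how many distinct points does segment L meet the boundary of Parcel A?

The segment lies entirely outside Parcel A and never meets its boundary.

0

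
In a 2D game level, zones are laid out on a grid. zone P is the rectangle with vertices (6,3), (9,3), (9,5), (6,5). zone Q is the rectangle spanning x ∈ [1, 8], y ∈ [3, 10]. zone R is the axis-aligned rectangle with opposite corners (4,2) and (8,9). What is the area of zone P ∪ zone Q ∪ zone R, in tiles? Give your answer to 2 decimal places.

55.00

By inclusion–exclusion:
Individual areas: |zone P| = 6, |zone Q| = 49, |zone R| = 28.
|zone P∩zone Q|: x∈[6,8], y∈[3,5] → 2·2 = 4.
|zone P∩zone R|: x∈[6,8], y∈[3,5] → 2·2 = 4.
|zone Q∩zone R|: x∈[4,8], y∈[3,9] → 4·6 = 24.
|zone P∩zone Q∩zone R| = 4.
|zone P ∪ zone Q ∪ zone R| = 83 − 32 + 4 = 55.00.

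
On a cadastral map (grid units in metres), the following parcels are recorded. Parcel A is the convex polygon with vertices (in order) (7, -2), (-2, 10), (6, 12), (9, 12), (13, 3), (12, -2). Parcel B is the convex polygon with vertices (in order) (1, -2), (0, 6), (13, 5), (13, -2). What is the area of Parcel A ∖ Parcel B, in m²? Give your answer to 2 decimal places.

|Parcel A| = 127.5, |Parcel A∩Parcel B| = 62.1205.
|Parcel A ∖ Parcel B| = |Parcel A| − |Parcel A∩Parcel B| = 127.5 − 62.1205 = 65.38.

65.38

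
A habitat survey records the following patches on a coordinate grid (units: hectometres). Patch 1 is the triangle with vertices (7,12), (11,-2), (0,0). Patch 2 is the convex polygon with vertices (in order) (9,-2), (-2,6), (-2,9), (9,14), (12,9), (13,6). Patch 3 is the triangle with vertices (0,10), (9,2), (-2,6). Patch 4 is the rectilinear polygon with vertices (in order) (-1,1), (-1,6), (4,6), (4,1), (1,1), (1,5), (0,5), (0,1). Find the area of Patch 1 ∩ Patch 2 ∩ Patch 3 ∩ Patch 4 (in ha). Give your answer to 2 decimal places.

The intersection is the polygon with vertices (2.538,4.35), (3.5,6), (4,6), (4,3.818).
By the shoelace formula its area is 2.01.

2.01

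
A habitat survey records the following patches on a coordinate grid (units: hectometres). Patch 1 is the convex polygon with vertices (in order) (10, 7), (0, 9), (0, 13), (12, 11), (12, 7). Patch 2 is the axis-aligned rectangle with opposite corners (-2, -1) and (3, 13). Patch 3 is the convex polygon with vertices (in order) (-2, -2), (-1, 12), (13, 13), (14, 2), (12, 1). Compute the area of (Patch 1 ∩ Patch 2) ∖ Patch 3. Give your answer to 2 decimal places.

|Patch 1 ∩ Patch 2| = 12.15.
|(Patch 1 ∩ Patch 2) ∩ Patch 3| = 10.4357.
|(Patch 1 ∩ Patch 2) ∖ Patch 3| = 12.15 − 10.4357 = 1.71.

1.71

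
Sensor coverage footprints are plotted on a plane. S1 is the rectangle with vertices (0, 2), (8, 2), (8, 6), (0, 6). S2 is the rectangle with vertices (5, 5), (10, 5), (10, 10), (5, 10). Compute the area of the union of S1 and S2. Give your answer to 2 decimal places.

54.00

By inclusion–exclusion:
Individual areas: |S1| = 32, |S2| = 25.
|S1∩S2|: x∈[5,8], y∈[5,6] → 3·1 = 3.
|S1 ∪ S2| = 57 − 3 = 54.00.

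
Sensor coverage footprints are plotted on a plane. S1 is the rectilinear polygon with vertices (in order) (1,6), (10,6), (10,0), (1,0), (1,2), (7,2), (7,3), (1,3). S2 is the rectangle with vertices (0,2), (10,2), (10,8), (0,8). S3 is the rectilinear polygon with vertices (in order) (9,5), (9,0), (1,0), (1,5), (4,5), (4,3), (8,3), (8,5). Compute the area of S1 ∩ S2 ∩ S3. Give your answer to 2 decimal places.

10.00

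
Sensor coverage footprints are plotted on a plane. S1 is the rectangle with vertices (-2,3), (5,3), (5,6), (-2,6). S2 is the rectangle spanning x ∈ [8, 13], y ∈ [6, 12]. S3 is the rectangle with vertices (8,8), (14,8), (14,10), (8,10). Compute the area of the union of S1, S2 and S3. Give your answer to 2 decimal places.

By inclusion–exclusion:
Individual areas: |S1| = 21, |S2| = 30, |S3| = 12.
|S1∩S2| = 0 (no overlap).
|S1∩S3| = 0 (no overlap).
|S2∩S3|: x∈[8,13], y∈[8,10] → 5·2 = 10.
|S1∩S2∩S3| = 0.
|S1 ∪ S2 ∪ S3| = 63 − 10 + 0 = 53.00.

53.00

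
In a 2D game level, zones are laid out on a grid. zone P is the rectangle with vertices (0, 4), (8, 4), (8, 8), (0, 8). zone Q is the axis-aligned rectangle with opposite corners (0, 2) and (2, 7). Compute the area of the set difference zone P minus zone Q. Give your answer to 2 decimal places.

|zone P∩zone Q|: x∈[0,2], y∈[4,7] → 2·3 = 6.
|zone P| = 32.
|zone P ∖ zone Q| = |zone P| − |zone P∩zone Q| = 32 − 6 = 26.00.

26.00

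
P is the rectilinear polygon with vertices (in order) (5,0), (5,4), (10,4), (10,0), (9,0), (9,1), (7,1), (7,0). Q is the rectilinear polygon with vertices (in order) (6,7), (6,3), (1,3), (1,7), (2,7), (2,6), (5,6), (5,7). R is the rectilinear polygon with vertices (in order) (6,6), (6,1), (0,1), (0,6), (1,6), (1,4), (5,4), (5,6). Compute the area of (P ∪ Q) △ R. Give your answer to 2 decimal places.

|P ∪ Q| = 34.
|(P ∪ Q) ∩ R| = 9.
|(P ∪ Q) △ R| = 34 + 22 − 18 = 38.00.

38.00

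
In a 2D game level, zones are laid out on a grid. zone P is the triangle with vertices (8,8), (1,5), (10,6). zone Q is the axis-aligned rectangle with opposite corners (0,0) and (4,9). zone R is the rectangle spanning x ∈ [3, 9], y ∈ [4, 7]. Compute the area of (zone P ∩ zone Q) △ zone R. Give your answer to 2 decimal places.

17.84

|zone P ∩ zone Q| = 1.4286.
|(zone P ∩ zone Q) ∩ zone R| = 0.7937.
|(zone P ∩ zone Q) △ zone R| = 1.4286 + 18 − 1.5873 = 17.84.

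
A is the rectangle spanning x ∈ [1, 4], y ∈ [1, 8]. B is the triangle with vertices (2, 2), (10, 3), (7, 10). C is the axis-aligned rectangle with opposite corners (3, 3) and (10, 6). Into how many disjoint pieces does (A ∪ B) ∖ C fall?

(A ∪ B) ∖ C splits into 2 disjoint pieces (area 20.25, area 8.4286).

2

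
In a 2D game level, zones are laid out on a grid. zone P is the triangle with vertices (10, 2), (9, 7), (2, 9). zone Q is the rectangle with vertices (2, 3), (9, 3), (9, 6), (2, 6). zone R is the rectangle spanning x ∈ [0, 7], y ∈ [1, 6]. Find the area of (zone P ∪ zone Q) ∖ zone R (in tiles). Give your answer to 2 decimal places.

|zone P ∪ zone Q| = 31.9286.
|(zone P ∪ zone Q) ∩ zone R| = 15.
|(zone P ∪ zone Q) ∖ zone R| = 31.9286 − 15 = 16.93.

16.93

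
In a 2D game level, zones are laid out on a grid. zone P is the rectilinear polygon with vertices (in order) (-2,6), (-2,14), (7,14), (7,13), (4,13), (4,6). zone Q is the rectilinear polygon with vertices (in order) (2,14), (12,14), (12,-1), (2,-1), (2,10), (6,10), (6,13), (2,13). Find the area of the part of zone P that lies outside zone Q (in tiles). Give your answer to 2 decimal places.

38.00

|zone P| = 51, |zone P∩zone Q| = 13.
|zone P ∖ zone Q| = |zone P| − |zone P∩zone Q| = 51 − 13 = 38.00.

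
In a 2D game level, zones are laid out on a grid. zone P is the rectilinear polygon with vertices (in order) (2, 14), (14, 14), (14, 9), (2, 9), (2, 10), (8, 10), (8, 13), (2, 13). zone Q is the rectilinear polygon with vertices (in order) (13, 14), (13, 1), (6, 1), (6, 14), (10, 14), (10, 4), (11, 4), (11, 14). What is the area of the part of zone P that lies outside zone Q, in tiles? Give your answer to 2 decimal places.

18.00

|zone P| = 42, |zone P∩zone Q| = 24.
|zone P ∖ zone Q| = |zone P| − |zone P∩zone Q| = 42 − 24 = 18.00.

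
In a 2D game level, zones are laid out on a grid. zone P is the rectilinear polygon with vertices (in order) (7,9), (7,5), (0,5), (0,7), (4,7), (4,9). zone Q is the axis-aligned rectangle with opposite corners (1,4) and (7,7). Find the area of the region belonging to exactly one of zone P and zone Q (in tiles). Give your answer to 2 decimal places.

14.00

|zone P| = 20, |zone Q| = 18, |zone P∩zone Q| = 12.
|zone P △ zone Q| = |zone P| + |zone Q| − 2·|zone P∩zone Q| = 20 + 18 − 24 = 14.00.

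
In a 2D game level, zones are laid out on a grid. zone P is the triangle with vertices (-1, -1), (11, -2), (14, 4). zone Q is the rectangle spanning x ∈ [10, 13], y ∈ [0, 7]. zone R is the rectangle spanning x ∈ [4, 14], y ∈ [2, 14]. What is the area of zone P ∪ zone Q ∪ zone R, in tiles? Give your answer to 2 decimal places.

153.50

By inclusion–exclusion:
Individual areas: |zone P| = 37.5, |zone Q| = 21, |zone R| = 120.
|zone P∩zone Q| = 8.5.
|zone P∩zone R| = 5.
|zone Q∩zone R|: x∈[10,13], y∈[2,7] → 3·5 = 15.
|zone P∩zone Q∩zone R| = 3.5.
|zone P ∪ zone Q ∪ zone R| = 178.5 − 28.5 + 3.5 = 153.50.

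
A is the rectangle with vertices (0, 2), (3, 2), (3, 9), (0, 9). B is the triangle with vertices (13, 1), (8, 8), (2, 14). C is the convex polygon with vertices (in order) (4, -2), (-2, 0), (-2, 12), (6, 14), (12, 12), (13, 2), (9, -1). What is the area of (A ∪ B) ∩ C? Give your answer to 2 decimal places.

26.92

|A ∪ B| = 27.
|(A ∪ B) ∩ C| = 26.92.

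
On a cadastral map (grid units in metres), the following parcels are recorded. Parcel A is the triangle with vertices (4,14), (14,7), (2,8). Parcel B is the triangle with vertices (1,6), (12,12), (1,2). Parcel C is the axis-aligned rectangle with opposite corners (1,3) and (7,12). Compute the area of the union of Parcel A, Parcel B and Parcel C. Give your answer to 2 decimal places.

74.37

By inclusion–exclusion:
Individual areas: |Parcel A| = 37, |Parcel B| = 22, |Parcel C| = 54.
|Parcel A∩Parcel B| = 5.6308.
|Parcel A∩Parcel C| = 18.3679.
|Parcel B∩Parcel C| = 16.9045.
|Parcel A∩Parcel B∩Parcel C| = 2.2695.
|Parcel A ∪ Parcel B ∪ Parcel C| = 113 − 40.9032 + 2.2695 = 74.37.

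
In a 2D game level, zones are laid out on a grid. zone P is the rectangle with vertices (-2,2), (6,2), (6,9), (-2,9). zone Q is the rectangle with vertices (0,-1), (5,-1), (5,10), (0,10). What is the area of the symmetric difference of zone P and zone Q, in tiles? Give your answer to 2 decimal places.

|zone P∩zone Q|: x∈[0,5], y∈[2,9] → 5·7 = 35.
|zone P △ zone Q| = |zone P| + |zone Q| − 2·|zone P∩zone Q| = 56 + 55 − 70 = 41.00.

41.00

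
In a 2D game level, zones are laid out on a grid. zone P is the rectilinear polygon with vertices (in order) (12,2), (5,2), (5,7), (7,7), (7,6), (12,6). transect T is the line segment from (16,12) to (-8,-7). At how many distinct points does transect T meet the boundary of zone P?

The segment meets the boundary at (5,3.292), (8.421,6).

2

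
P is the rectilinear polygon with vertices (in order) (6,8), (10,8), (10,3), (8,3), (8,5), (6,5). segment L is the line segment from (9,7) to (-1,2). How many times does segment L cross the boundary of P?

1

The segment meets the boundary at (6,5.5).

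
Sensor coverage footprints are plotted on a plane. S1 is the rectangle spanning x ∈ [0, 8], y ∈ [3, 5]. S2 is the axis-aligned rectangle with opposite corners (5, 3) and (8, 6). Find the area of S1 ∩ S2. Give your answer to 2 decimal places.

|S1∩S2|: x∈[5,8], y∈[3,5] → 3·2 = 6.

6.00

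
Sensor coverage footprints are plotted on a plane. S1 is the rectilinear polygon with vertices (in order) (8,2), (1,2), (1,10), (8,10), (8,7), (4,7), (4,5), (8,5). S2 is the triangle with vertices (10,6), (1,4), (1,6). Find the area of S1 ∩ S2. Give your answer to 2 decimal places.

The intersection is the polygon with vertices (1,6), (4,6), (4,5), (5.5,5), (1,4).
By the shoelace formula its area is 5.25.

5.25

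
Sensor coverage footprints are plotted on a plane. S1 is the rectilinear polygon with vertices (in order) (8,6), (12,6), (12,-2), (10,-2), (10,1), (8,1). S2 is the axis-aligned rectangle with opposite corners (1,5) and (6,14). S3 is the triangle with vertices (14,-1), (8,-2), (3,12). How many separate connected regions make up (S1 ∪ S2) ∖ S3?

3

(S1 ∪ S2) ∖ S3 splits into 3 disjoint pieces (area 9.0944, area 1, area 38.0682).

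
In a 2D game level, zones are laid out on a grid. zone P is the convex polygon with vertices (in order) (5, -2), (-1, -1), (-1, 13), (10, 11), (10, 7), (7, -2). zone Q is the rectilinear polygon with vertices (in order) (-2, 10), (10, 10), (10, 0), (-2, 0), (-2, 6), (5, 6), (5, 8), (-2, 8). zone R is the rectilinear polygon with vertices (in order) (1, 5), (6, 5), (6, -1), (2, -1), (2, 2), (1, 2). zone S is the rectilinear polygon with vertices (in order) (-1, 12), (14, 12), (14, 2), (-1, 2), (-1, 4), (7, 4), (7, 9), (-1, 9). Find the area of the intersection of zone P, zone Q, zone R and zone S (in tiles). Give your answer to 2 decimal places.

10.00

The intersection is the polygon with vertices (1,2), (1,4), (6,4), (6,2), (2,2).
By the shoelace formula its area is 10.00.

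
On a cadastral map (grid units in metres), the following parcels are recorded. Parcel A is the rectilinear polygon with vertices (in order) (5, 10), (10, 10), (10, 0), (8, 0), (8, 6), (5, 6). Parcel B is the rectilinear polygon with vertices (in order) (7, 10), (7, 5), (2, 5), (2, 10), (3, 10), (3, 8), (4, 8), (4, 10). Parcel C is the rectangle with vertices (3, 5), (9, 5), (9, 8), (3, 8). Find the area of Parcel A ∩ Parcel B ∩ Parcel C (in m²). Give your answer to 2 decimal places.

4.00

The intersection is the polygon with vertices (7,6), (5,6), (5,8), (7,8).
By the shoelace formula its area is 4.00.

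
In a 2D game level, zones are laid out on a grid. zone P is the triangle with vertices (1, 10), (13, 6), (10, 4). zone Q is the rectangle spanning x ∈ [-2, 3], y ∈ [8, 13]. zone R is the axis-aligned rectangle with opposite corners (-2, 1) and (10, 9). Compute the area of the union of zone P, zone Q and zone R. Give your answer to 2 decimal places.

120.67

By inclusion–exclusion:
Individual areas: |zone P| = 18, |zone Q| = 25, |zone R| = 96.
|zone P∩zone Q| = 0.6667.
|zone P∩zone R| = 12.75.
|zone Q∩zone R|: x∈[-2,3], y∈[8,9] → 5·1 = 5.
|zone P∩zone Q∩zone R| = 0.0833.
|zone P ∪ zone Q ∪ zone R| = 139 − 18.4167 + 0.0833 = 120.67.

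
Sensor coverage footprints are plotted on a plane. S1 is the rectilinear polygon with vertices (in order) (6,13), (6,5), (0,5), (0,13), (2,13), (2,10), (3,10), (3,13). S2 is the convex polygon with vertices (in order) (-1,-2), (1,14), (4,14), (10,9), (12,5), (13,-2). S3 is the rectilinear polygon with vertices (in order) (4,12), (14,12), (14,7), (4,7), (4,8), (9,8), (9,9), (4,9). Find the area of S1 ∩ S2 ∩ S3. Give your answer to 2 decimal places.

8.00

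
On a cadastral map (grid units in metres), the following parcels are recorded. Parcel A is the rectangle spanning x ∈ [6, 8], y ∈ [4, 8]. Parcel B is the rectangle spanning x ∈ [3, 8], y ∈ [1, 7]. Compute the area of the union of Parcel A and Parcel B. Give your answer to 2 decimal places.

By inclusion–exclusion:
Individual areas: |Parcel A| = 8, |Parcel B| = 30.
|Parcel A∩Parcel B|: x∈[6,8], y∈[4,7] → 2·3 = 6.
|Parcel A ∪ Parcel B| = 38 − 6 = 32.00.

32.00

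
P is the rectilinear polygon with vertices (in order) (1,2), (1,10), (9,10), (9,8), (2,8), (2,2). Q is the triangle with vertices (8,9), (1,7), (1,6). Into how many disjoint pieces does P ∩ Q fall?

2

P ∩ Q splits into 2 disjoint pieces (area 0.9286, area 0.5833).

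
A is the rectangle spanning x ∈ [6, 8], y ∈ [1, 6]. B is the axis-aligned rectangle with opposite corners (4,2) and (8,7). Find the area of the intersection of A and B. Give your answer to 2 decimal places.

|A∩B|: x∈[6,8], y∈[2,6] → 2·4 = 8.

8.00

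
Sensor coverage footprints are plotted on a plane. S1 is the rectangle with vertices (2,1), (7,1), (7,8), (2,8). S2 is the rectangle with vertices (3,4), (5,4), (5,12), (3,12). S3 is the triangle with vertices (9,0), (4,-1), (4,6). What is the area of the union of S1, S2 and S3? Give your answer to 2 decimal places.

By inclusion–exclusion:
Individual areas: |S1| = 35, |S2| = 16, |S3| = 17.5.
|S1∩S2|: x∈[3,5], y∈[4,8] → 2·4 = 8.
|S1∩S3| = 9.6.
|S2∩S3| = 1.4.
|S1∩S2∩S3| = 1.4.
|S1 ∪ S2 ∪ S3| = 68.5 − 19 + 1.4 = 50.90.

50.90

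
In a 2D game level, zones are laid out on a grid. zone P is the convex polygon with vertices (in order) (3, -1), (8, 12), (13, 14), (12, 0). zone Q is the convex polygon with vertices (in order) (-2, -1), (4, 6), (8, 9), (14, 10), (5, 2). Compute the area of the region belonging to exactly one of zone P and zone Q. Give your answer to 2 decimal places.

|zone P| = 90, |zone Q| = 44.5, |zone P∩zone Q| = 25.337.
|zone P △ zone Q| = |zone P| + |zone Q| − 2·|zone P∩zone Q| = 90 + 44.5 − 50.6739 = 83.83.

83.83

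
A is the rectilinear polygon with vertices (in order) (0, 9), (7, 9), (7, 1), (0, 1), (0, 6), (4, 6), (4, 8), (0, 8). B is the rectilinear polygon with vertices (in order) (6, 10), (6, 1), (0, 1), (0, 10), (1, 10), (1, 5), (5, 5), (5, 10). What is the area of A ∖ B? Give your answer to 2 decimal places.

18.00

|A| = 48, |A∩B| = 30.
|A ∖ B| = |A| − |A∩B| = 48 − 30 = 18.00.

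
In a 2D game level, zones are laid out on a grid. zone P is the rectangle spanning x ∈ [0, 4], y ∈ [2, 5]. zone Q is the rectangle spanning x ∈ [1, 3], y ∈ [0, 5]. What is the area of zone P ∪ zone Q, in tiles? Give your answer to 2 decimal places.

By inclusion–exclusion:
Individual areas: |zone P| = 12, |zone Q| = 10.
|zone P∩zone Q|: x∈[1,3], y∈[2,5] → 2·3 = 6.
|zone P ∪ zone Q| = 22 − 6 = 16.00.

16.00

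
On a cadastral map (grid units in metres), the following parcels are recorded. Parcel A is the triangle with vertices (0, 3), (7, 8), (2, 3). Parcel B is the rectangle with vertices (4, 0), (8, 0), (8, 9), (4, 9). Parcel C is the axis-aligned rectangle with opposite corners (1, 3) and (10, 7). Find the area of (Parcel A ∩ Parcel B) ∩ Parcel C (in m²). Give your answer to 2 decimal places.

1.09

The region (Parcel A ∩ Parcel B) ∩ Parcel C is the polygon with vertices (4,5), (4,5.857), (5.6,7), (6,7).
By the shoelace formula its area is 1.09.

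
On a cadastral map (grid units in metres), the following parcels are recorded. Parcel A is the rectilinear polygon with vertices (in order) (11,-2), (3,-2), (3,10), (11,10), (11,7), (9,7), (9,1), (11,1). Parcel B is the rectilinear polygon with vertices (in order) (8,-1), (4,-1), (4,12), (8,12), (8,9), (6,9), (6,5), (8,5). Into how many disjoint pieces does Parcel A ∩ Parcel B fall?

1

Parcel A ∩ Parcel B is a single connected region.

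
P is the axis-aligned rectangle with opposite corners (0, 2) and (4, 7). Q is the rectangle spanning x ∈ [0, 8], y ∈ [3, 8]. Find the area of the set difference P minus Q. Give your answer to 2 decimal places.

4.00

|P∩Q|: x∈[0,4], y∈[3,7] → 4·4 = 16.
|P| = 20.
|P ∖ Q| = |P| − |P∩Q| = 20 − 16 = 4.00.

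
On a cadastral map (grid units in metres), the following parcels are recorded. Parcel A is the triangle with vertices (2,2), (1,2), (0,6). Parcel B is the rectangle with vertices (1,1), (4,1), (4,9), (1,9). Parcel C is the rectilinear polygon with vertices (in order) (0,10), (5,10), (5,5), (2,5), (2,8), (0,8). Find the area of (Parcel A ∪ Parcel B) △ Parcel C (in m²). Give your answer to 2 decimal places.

26.00

|Parcel A ∪ Parcel B| = 25.
|(Parcel A ∪ Parcel B) ∩ Parcel C| = 9.
|(Parcel A ∪ Parcel B) △ Parcel C| = 25 + 19 − 18 = 26.00.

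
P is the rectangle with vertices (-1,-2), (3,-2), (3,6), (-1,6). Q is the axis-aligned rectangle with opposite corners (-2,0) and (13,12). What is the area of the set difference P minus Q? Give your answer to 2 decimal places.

8.00

|P∩Q|: x∈[-1,3], y∈[0,6] → 4·6 = 24.
|P| = 32.
|P ∖ Q| = |P| − |P∩Q| = 32 − 24 = 8.00.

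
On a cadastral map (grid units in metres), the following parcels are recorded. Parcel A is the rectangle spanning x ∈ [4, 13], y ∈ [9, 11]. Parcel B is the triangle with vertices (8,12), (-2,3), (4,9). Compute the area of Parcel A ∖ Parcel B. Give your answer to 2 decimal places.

17.11

|Parcel A| = 18, |Parcel A∩Parcel B| = 0.8889.
|Parcel A ∖ Parcel B| = |Parcel A| − |Parcel A∩Parcel B| = 18 − 0.8889 = 17.11.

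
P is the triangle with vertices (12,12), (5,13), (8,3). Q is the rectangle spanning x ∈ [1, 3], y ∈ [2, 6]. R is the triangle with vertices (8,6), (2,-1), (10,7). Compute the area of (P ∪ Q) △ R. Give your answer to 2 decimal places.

42.48

|P ∪ Q| = 41.5.
|(P ∪ Q) ∩ R| = 1.5099.
|(P ∪ Q) △ R| = 41.5 + 4 − 3.0198 = 42.48.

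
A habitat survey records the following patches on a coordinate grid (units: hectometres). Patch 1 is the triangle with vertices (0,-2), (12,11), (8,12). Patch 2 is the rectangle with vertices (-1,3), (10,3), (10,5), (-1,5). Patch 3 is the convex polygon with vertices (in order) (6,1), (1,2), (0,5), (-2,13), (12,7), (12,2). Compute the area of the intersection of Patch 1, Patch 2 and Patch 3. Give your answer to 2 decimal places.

4.22

The intersection is the polygon with vertices (2.857,3), (4,5), (6.462,5), (4.615,3).
By the shoelace formula its area is 4.22.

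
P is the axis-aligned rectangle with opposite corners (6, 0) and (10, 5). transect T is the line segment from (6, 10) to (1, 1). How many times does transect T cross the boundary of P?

0

The segment lies entirely outside P and never meets its boundary.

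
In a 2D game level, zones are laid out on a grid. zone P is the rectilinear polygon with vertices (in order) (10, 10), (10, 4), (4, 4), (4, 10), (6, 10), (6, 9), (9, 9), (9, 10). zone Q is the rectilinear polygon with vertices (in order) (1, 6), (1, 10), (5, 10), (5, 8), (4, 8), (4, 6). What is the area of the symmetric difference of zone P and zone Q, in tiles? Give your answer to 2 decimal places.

43.00

|zone P| = 33, |zone Q| = 14, |zone P∩zone Q| = 2.
|zone P △ zone Q| = |zone P| + |zone Q| − 2·|zone P∩zone Q| = 33 + 14 − 4 = 43.00.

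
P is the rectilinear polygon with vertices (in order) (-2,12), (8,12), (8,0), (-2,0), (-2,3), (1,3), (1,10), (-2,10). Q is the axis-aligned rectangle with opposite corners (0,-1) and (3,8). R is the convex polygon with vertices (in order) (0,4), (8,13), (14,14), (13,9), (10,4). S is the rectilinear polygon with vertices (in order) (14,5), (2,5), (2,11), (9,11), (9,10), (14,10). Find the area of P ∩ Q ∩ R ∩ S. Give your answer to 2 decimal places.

1.81

The intersection is the polygon with vertices (3,7.375), (3,5), (2,5), (2,6.25).
By the shoelace formula its area is 1.81.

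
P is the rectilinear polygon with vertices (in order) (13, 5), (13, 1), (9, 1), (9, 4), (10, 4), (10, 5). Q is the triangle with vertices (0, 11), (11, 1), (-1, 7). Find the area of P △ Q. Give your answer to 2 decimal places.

|P| = 15, |Q| = 27, |P∩Q| = 0.8182.
|P △ Q| = |P| + |Q| − 2·|P∩Q| = 15 + 27 − 1.6364 = 40.36.

40.36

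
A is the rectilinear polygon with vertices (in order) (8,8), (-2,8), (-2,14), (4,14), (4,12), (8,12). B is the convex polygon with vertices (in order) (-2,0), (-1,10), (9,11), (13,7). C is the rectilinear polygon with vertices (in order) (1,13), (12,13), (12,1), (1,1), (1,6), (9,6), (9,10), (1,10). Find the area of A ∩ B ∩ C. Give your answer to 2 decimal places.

The intersection is the polygon with vertices (8,10.9), (8,10), (1,10), (1,10.2).
By the shoelace formula its area is 3.85.

3.85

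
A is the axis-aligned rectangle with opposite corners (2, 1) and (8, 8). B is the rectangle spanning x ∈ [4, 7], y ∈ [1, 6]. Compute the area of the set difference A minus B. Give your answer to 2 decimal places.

|A∩B|: x∈[4,7], y∈[1,6] → 3·5 = 15.
|A| = 42.
|A ∖ B| = |A| − |A∩B| = 42 − 15 = 27.00.

27.00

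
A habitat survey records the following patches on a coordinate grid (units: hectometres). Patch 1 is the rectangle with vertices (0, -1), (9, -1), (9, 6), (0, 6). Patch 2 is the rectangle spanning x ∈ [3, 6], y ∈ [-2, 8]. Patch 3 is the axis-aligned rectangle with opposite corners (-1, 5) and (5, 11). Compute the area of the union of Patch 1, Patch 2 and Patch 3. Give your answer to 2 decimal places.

99.00

By inclusion–exclusion:
Individual areas: |Patch 1| = 63, |Patch 2| = 30, |Patch 3| = 36.
|Patch 1∩Patch 2|: x∈[3,6], y∈[-1,6] → 3·7 = 21.
|Patch 1∩Patch 3|: x∈[0,5], y∈[5,6] → 5·1 = 5.
|Patch 2∩Patch 3|: x∈[3,5], y∈[5,8] → 2·3 = 6.
|Patch 1∩Patch 2∩Patch 3| = 2.
|Patch 1 ∪ Patch 2 ∪ Patch 3| = 129 − 32 + 2 = 99.00.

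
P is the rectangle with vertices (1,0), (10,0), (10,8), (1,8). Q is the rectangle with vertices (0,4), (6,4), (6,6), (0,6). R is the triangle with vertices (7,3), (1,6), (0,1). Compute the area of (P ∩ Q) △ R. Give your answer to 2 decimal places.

18.50

|P ∩ Q| = 10.
|(P ∩ Q) ∩ R| = 4.
|(P ∩ Q) △ R| = 10 + 16.5 − 8 = 18.50.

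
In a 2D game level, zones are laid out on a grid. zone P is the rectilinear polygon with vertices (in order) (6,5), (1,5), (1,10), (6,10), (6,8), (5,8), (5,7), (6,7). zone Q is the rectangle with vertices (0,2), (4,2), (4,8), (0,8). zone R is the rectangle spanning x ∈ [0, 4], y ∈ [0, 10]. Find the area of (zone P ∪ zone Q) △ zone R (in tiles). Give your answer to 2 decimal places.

|zone P ∪ zone Q| = 39.
|(zone P ∪ zone Q) ∩ zone R| = 30.
|(zone P ∪ zone Q) △ zone R| = 39 + 40 − 60 = 19.00.

19.00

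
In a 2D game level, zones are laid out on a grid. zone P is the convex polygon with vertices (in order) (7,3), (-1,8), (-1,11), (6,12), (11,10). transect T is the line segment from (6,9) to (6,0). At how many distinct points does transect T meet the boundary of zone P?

1

The segment meets the boundary at (6,3.625).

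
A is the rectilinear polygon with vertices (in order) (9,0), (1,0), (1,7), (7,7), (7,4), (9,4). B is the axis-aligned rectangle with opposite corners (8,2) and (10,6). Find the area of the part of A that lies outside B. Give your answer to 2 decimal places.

|A| = 50, |A∩B| = 2.
|A ∖ B| = |A| − |A∩B| = 50 − 2 = 48.00.

48.00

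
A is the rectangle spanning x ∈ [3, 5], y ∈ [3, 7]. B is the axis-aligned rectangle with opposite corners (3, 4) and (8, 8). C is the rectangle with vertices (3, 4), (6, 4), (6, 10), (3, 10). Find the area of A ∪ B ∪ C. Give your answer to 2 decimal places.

28.00

By inclusion–exclusion:
Individual areas: |A| = 8, |B| = 20, |C| = 18.
|A∩B|: x∈[3,5], y∈[4,7] → 2·3 = 6.
|A∩C|: x∈[3,5], y∈[4,7] → 2·3 = 6.
|B∩C|: x∈[3,6], y∈[4,8] → 3·4 = 12.
|A∩B∩C| = 6.
|A ∪ B ∪ C| = 46 − 24 + 6 = 28.00.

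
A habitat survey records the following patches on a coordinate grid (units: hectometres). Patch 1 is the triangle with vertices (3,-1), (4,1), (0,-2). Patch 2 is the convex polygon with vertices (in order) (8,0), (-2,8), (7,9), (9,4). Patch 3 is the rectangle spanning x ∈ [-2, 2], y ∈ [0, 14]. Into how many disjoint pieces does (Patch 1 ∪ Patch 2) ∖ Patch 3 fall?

(Patch 1 ∪ Patch 2) ∖ Patch 3 splits into 2 disjoint pieces (area 2.5, area 40.2111).

2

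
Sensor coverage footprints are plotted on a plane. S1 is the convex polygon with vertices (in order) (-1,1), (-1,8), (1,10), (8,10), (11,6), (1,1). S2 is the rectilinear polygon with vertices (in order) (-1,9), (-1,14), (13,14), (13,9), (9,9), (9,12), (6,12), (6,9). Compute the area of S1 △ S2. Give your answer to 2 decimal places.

|S1| = 75, |S2| = 61, |S1∩S2| = 5.5.
|S1 △ S2| = |S1| + |S2| − 2·|S1∩S2| = 75 + 61 − 11 = 125.00.

125.00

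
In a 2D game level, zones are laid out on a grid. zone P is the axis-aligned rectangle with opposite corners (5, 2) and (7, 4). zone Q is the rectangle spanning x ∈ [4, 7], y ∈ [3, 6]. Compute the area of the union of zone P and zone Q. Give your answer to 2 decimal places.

11.00

By inclusion–exclusion:
Individual areas: |zone P| = 4, |zone Q| = 9.
|zone P∩zone Q|: x∈[5,7], y∈[3,4] → 2·1 = 2.
|zone P ∪ zone Q| = 13 − 2 = 11.00.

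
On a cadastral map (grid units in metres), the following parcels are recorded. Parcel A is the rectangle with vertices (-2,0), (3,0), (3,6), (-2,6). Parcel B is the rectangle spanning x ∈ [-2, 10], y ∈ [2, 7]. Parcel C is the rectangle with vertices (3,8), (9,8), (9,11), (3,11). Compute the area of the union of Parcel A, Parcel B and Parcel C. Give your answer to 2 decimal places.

By inclusion–exclusion:
Individual areas: |Parcel A| = 30, |Parcel B| = 60, |Parcel C| = 18.
|Parcel A∩Parcel B|: x∈[-2,3], y∈[2,6] → 5·4 = 20.
|Parcel A∩Parcel C| = 0 (no overlap).
|Parcel B∩Parcel C| = 0 (no overlap).
|Parcel A∩Parcel B∩Parcel C| = 0.
|Parcel A ∪ Parcel B ∪ Parcel C| = 108 − 20 + 0 = 88.00.

88.00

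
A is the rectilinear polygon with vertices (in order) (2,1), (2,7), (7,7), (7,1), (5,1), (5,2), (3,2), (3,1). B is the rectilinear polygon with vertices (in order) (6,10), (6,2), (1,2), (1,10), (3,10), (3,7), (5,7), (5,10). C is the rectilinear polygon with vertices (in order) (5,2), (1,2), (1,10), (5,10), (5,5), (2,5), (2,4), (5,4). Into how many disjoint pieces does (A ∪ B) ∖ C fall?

(A ∪ B) ∖ C splits into 2 disjoint pieces (area 18, area 1).

2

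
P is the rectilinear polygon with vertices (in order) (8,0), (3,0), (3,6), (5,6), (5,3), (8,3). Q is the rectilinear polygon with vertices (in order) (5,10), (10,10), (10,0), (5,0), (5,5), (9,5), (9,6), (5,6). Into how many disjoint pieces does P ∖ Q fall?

P ∖ Q is a single connected region.

1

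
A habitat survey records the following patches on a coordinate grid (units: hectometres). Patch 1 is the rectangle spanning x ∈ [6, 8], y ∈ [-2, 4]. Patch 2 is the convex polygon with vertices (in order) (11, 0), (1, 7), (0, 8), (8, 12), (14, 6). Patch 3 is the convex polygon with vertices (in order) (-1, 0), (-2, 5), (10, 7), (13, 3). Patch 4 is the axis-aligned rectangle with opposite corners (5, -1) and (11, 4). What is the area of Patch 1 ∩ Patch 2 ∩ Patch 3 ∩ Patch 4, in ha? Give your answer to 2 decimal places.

2.40

The intersection is the polygon with vertices (8,2.1), (6,3.5), (6,4), (8,4).
By the shoelace formula its area is 2.40.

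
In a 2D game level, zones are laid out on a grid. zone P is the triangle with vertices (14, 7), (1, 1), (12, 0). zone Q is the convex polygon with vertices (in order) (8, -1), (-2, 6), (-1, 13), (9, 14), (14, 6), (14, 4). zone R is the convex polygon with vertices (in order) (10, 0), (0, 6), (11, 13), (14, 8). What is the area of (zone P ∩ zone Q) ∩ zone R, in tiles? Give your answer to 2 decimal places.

20.80

The region (zone P ∩ zone Q) ∩ zone R is the polygon with vertices (9.535,0.279), (5.145,2.913), (13.35,6.7), (10.571,1.143).
By the shoelace formula its area is 20.80.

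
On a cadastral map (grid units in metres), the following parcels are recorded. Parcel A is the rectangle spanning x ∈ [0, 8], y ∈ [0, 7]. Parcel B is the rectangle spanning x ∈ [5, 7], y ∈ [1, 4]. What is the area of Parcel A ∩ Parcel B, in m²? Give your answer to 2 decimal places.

|Parcel A∩Parcel B|: x∈[5,7], y∈[1,4] → 2·3 = 6.

6.00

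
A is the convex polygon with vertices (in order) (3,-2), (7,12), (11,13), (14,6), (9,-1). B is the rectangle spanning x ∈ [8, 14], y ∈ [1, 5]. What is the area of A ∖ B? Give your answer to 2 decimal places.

79.57

|A| = 95, |A∩B| = 15.4286.
|A ∖ B| = |A| − |A∩B| = 95 − 15.4286 = 79.57.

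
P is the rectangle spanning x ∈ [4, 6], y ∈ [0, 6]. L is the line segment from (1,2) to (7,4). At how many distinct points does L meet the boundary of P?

The segment meets the boundary at (6,3.667), (4,3).

2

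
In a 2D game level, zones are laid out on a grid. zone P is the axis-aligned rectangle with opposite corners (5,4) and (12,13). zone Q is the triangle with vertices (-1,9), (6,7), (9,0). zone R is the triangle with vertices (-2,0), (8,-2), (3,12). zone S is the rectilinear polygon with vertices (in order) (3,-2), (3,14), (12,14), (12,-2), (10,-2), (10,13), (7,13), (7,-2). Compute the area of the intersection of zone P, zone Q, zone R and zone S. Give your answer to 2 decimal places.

1.03

The intersection is the polygon with vertices (5.857,4), (5,4), (5,6.4).
By the shoelace formula its area is 1.03.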